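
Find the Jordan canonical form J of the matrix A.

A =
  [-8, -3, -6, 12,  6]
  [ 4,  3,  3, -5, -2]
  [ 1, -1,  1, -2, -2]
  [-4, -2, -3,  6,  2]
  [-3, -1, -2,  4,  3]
J_3(1) ⊕ J_1(1) ⊕ J_1(1)

The characteristic polynomial is
  det(x·I − A) = x^5 - 5*x^4 + 10*x^3 - 10*x^2 + 5*x - 1 = (x - 1)^5

Eigenvalues and multiplicities (the geometric multiplicity of λ is n − rank(A − λI), which equals the number of Jordan blocks for λ):
  λ = 1: algebraic multiplicity = 5, geometric multiplicity = 3

Determining the block sizes for each eigenvalue:
  λ = 1: with am = 5 and gm = 3, the partition is not yet determined (e.g. several partitions of 5 into 3 parts exist). Let N = A − (1)·I. Computing rank(N^1) = 2, rank(N^2) = 1, rank(N^3) = 0; the number of blocks of size ≥ j is rank(N^{j−1}) − rank(N^j), giving [3, 1, 1]. So we have 1 block(s) of size 3, 2 block(s) of size 1 → block sizes [3, 1, 1]

Assembling the blocks gives a Jordan form
J =
  [1, 1, 0, 0, 0]
  [0, 1, 1, 0, 0]
  [0, 0, 1, 0, 0]
  [0, 0, 0, 1, 0]
  [0, 0, 0, 0, 1]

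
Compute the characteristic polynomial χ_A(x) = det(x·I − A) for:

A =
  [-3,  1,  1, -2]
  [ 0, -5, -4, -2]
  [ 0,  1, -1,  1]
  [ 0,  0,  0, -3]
x^4 + 12*x^3 + 54*x^2 + 108*x + 81

Expanding det(x·I − A) (e.g. by cofactor expansion or by noting that A is similar to its Jordan form J, which has the same characteristic polynomial as A) gives
  χ_A(x) = x^4 + 12*x^3 + 54*x^2 + 108*x + 81
which factors as (x + 3)^4. The eigenvalues (with algebraic multiplicities) are λ = -3 with multiplicity 4.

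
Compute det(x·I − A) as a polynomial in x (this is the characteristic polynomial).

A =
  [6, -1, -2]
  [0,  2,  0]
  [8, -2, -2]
x^3 - 6*x^2 + 12*x - 8

Expanding det(x·I − A) (e.g. by cofactor expansion or by noting that A is similar to its Jordan form J, which has the same characteristic polynomial as A) gives
  χ_A(x) = x^3 - 6*x^2 + 12*x - 8
which factors as (x - 2)^3. The eigenvalues (with algebraic multiplicities) are λ = 2 with multiplicity 3.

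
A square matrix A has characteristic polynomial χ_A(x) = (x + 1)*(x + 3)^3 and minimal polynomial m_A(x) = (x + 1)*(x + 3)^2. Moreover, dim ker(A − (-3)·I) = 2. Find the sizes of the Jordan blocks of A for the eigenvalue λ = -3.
Block sizes for λ = -3: [2, 1]

Step 1 — from the characteristic polynomial, algebraic multiplicity of λ = -3 is 3. From dim ker(A − (-3)·I) = 2, there are exactly 2 Jordan blocks for λ = -3.
Step 2 — from the minimal polynomial, the factor (x + 3)^2 tells us the largest block for λ = -3 has size 2.
Step 3 — with total size 3, 2 blocks, and largest block 2, the block sizes (in nonincreasing order) are [2, 1].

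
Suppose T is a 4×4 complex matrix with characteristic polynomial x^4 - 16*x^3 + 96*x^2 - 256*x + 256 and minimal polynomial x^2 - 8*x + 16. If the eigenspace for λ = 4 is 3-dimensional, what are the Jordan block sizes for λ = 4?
Block sizes for λ = 4: [2, 1, 1]

Step 1 — from the characteristic polynomial, algebraic multiplicity of λ = 4 is 4. From dim ker(T − (4)·I) = 3, there are exactly 3 Jordan blocks for λ = 4.
Step 2 — from the minimal polynomial, the factor (x − 4)^2 tells us the largest block for λ = 4 has size 2.
Step 3 — with total size 4, 3 blocks, and largest block 2, the block sizes (in nonincreasing order) are [2, 1, 1].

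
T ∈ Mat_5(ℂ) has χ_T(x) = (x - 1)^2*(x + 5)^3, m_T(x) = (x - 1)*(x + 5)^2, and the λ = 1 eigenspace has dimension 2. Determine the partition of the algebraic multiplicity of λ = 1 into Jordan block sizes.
Block sizes for λ = 1: [1, 1]

Step 1 — from the characteristic polynomial, algebraic multiplicity of λ = 1 is 2. From dim ker(T − (1)·I) = 2, there are exactly 2 Jordan blocks for λ = 1.
Step 2 — from the minimal polynomial, the factor (x − 1) tells us the largest block for λ = 1 has size 1.
Step 3 — with total size 2, 2 blocks, and largest block 1, the block sizes (in nonincreasing order) are [1, 1].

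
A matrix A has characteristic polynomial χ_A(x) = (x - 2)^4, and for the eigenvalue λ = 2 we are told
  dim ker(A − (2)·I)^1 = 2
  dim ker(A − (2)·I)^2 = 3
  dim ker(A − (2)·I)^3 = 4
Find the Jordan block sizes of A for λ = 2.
Block sizes for λ = 2: [3, 1]

From the dimensions of kernels of powers, the number of Jordan blocks of size at least j is d_j − d_{j−1} where d_j = dim ker(N^j) (with d_0 = 0). Computing the differences gives [2, 1, 1].
The number of blocks of size exactly k is (#blocks of size ≥ k) − (#blocks of size ≥ k + 1), so the partition is: 1 block(s) of size 1, 1 block(s) of size 3.
In nonincreasing order the block sizes are [3, 1].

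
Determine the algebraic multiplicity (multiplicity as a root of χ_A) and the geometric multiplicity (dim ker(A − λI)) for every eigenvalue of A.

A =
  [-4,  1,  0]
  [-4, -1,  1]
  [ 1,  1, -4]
λ = -3: alg = 3, geom = 1

Step 1 — factor the characteristic polynomial to read off the algebraic multiplicities:
  χ_A(x) = (x + 3)^3

Step 2 — compute geometric multiplicities via the rank-nullity identity g(λ) = n − rank(A − λI):
  rank(A − (-3)·I) = 2, so dim ker(A − (-3)·I) = n − 2 = 1

Summary:
  λ = -3: algebraic multiplicity = 3, geometric multiplicity = 1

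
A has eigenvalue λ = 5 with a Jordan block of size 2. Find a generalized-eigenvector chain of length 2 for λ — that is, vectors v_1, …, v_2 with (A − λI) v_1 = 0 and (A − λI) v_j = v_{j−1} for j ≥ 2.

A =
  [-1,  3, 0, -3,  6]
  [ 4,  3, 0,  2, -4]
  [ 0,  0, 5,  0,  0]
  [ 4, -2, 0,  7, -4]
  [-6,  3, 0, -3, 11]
A Jordan chain for λ = 5 of length 2:
v_1 = (-6, 4, 0, 4, -6)ᵀ
v_2 = (1, 0, 0, 0, 0)ᵀ

Let N = A − (5)·I. We want v_2 with N^2 v_2 = 0 but N^1 v_2 ≠ 0; then v_{j-1} := N · v_j for j = 2, …, 2.

Pick v_2 = (1, 0, 0, 0, 0)ᵀ.
Then v_1 = N · v_2 = (-6, 4, 0, 4, -6)ᵀ.

Sanity check: (A − (5)·I) v_1 = (0, 0, 0, 0, 0)ᵀ = 0. ✓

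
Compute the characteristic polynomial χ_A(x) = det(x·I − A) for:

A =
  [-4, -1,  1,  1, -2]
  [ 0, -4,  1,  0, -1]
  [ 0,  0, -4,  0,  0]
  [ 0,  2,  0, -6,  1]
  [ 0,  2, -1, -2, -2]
x^5 + 20*x^4 + 160*x^3 + 640*x^2 + 1280*x + 1024

Expanding det(x·I − A) (e.g. by cofactor expansion or by noting that A is similar to its Jordan form J, which has the same characteristic polynomial as A) gives
  χ_A(x) = x^5 + 20*x^4 + 160*x^3 + 640*x^2 + 1280*x + 1024
which factors as (x + 4)^5. The eigenvalues (with algebraic multiplicities) are λ = -4 with multiplicity 5.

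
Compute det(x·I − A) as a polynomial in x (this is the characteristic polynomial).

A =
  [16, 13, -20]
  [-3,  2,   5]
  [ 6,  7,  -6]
x^3 - 12*x^2 + 48*x - 64

Expanding det(x·I − A) (e.g. by cofactor expansion or by noting that A is similar to its Jordan form J, which has the same characteristic polynomial as A) gives
  χ_A(x) = x^3 - 12*x^2 + 48*x - 64
which factors as (x - 4)^3. The eigenvalues (with algebraic multiplicities) are λ = 4 with multiplicity 3.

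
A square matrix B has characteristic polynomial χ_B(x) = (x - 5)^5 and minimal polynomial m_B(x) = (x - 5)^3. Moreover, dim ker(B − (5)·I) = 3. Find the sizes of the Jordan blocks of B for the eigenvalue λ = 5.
Block sizes for λ = 5: [3, 1, 1]

Step 1 — from the characteristic polynomial, algebraic multiplicity of λ = 5 is 5. From dim ker(B − (5)·I) = 3, there are exactly 3 Jordan blocks for λ = 5.
Step 2 — from the minimal polynomial, the factor (x − 5)^3 tells us the largest block for λ = 5 has size 3.
Step 3 — with total size 5, 3 blocks, and largest block 3, the block sizes (in nonincreasing order) are [3, 1, 1].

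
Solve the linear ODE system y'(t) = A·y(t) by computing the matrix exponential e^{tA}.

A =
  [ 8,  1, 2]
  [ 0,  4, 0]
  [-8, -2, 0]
e^{tA} =
  [4*t*exp(4*t) + exp(4*t), t*exp(4*t), 2*t*exp(4*t)]
  [0, exp(4*t), 0]
  [-8*t*exp(4*t), -2*t*exp(4*t), -4*t*exp(4*t) + exp(4*t)]

Strategy: write A = P · J · P⁻¹ where J is a Jordan canonical form, so e^{tA} = P · e^{tJ} · P⁻¹, and e^{tJ} can be computed block-by-block.

A has Jordan form
J =
  [4, 1, 0]
  [0, 4, 0]
  [0, 0, 4]
(up to reordering of blocks).

Per-block formulas:
  For a 1×1 block at λ = 4: exp(t · [4]) = [e^(4t)].
  For a 2×2 Jordan block J_2(4): exp(t · J_2(4)) = e^(4t)·(I + t·N), where N is the 2×2 nilpotent shift.

After assembling e^{tJ} and conjugating by P, we get:

e^{tA} =
  [4*t*exp(4*t) + exp(4*t), t*exp(4*t), 2*t*exp(4*t)]
  [0, exp(4*t), 0]
  [-8*t*exp(4*t), -2*t*exp(4*t), -4*t*exp(4*t) + exp(4*t)]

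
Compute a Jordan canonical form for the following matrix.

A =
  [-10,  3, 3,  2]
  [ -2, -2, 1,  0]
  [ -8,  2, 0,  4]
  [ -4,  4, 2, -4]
J_3(-4) ⊕ J_1(-4)

The characteristic polynomial is
  det(x·I − A) = x^4 + 16*x^3 + 96*x^2 + 256*x + 256 = (x + 4)^4

Eigenvalues and multiplicities (the geometric multiplicity of λ is n − rank(A − λI), which equals the number of Jordan blocks for λ):
  λ = -4: algebraic multiplicity = 4, geometric multiplicity = 2

Determining the block sizes for each eigenvalue:
  λ = -4: with am = 4 and gm = 2, the partition is not yet determined (e.g. several partitions of 4 into 2 parts exist). Let N = A − (-4)·I. Computing rank(N^1) = 2, rank(N^2) = 1, rank(N^3) = 0; the number of blocks of size ≥ j is rank(N^{j−1}) − rank(N^j), giving [2, 1, 1]. So we have 1 block(s) of size 3, 1 block(s) of size 1 → block sizes [3, 1]

Assembling the blocks gives a Jordan form
J =
  [-4,  1,  0,  0]
  [ 0, -4,  1,  0]
  [ 0,  0, -4,  0]
  [ 0,  0,  0, -4]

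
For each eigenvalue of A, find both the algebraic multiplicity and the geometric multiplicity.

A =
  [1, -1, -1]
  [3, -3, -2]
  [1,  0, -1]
λ = -1: alg = 3, geom = 1

Step 1 — factor the characteristic polynomial to read off the algebraic multiplicities:
  χ_A(x) = (x + 1)^3

Step 2 — compute geometric multiplicities via the rank-nullity identity g(λ) = n − rank(A − λI):
  rank(A − (-1)·I) = 2, so dim ker(A − (-1)·I) = n − 2 = 1

Summary:
  λ = -1: algebraic multiplicity = 3, geometric multiplicity = 1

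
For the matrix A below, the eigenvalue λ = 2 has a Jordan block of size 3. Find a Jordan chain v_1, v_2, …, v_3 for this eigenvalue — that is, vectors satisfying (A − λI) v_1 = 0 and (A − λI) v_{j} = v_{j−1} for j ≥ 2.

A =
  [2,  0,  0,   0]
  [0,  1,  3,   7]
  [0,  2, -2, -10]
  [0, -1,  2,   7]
A Jordan chain for λ = 2 of length 3:
v_1 = (0, -1, 2, -1)ᵀ
v_2 = (0, 3, -4, 2)ᵀ
v_3 = (0, 0, 1, 0)ᵀ

Let N = A − (2)·I. We want v_3 with N^3 v_3 = 0 but N^2 v_3 ≠ 0; then v_{j-1} := N · v_j for j = 3, …, 2.

Pick v_3 = (0, 0, 1, 0)ᵀ.
Then v_2 = N · v_3 = (0, 3, -4, 2)ᵀ.
Then v_1 = N · v_2 = (0, -1, 2, -1)ᵀ.

Sanity check: (A − (2)·I) v_1 = (0, 0, 0, 0)ᵀ = 0. ✓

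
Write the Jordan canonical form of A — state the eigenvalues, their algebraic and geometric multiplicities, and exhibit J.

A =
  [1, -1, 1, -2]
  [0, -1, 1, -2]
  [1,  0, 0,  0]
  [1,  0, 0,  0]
J_3(0) ⊕ J_1(0)

The characteristic polynomial is
  det(x·I − A) = x^4

Eigenvalues and multiplicities (the geometric multiplicity of λ is n − rank(A − λI), which equals the number of Jordan blocks for λ):
  λ = 0: algebraic multiplicity = 4, geometric multiplicity = 2

Determining the block sizes for each eigenvalue:
  λ = 0: with am = 4 and gm = 2, the partition is not yet determined (e.g. several partitions of 4 into 2 parts exist). Let N = A − (0)·I. Computing rank(N^1) = 2, rank(N^2) = 1, rank(N^3) = 0; the number of blocks of size ≥ j is rank(N^{j−1}) − rank(N^j), giving [2, 1, 1]. So we have 1 block(s) of size 3, 1 block(s) of size 1 → block sizes [3, 1]

Assembling the blocks gives a Jordan form
J =
  [0, 1, 0, 0]
  [0, 0, 1, 0]
  [0, 0, 0, 0]
  [0, 0, 0, 0]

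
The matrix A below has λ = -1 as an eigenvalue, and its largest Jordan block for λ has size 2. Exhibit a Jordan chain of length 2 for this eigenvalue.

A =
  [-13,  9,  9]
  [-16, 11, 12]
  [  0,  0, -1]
A Jordan chain for λ = -1 of length 2:
v_1 = (-12, -16, 0)ᵀ
v_2 = (1, 0, 0)ᵀ

Let N = A − (-1)·I. We want v_2 with N^2 v_2 = 0 but N^1 v_2 ≠ 0; then v_{j-1} := N · v_j for j = 2, …, 2.

Pick v_2 = (1, 0, 0)ᵀ.
Then v_1 = N · v_2 = (-12, -16, 0)ᵀ.

Sanity check: (A − (-1)·I) v_1 = (0, 0, 0)ᵀ = 0. ✓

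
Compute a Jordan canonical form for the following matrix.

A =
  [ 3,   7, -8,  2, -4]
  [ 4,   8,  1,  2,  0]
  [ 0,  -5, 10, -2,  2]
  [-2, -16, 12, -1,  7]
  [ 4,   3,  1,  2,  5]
J_3(5) ⊕ J_2(5)

The characteristic polynomial is
  det(x·I − A) = x^5 - 25*x^4 + 250*x^3 - 1250*x^2 + 3125*x - 3125 = (x - 5)^5

Eigenvalues and multiplicities (the geometric multiplicity of λ is n − rank(A − λI), which equals the number of Jordan blocks for λ):
  λ = 5: algebraic multiplicity = 5, geometric multiplicity = 2

Determining the block sizes for each eigenvalue:
  λ = 5: with am = 5 and gm = 2, the partition is not yet determined (e.g. several partitions of 5 into 2 parts exist). Let N = A − (5)·I. Computing rank(N^1) = 3, rank(N^2) = 1, rank(N^3) = 0; the number of blocks of size ≥ j is rank(N^{j−1}) − rank(N^j), giving [2, 2, 1]. So we have 1 block(s) of size 3, 1 block(s) of size 2 → block sizes [3, 2]

Assembling the blocks gives a Jordan form
J =
  [5, 1, 0, 0, 0]
  [0, 5, 1, 0, 0]
  [0, 0, 5, 0, 0]
  [0, 0, 0, 5, 1]
  [0, 0, 0, 0, 5]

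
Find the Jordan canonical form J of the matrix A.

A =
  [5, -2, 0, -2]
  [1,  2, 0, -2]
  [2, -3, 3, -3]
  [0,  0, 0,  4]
J_2(3) ⊕ J_1(4) ⊕ J_1(4)

The characteristic polynomial is
  det(x·I − A) = x^4 - 14*x^3 + 73*x^2 - 168*x + 144 = (x - 4)^2*(x - 3)^2

Eigenvalues and multiplicities (the geometric multiplicity of λ is n − rank(A − λI), which equals the number of Jordan blocks for λ):
  λ = 3: algebraic multiplicity = 2, geometric multiplicity = 1
  λ = 4: algebraic multiplicity = 2, geometric multiplicity = 2

Determining the block sizes for each eigenvalue:
  λ = 3: one block (gm = 1), so the single block has size am = 2 → block sizes [2]
  λ = 4: gm = am = 2, so every block has size 1 → block sizes [1, 1]

Assembling the blocks gives a Jordan form
J =
  [3, 1, 0, 0]
  [0, 3, 0, 0]
  [0, 0, 4, 0]
  [0, 0, 0, 4]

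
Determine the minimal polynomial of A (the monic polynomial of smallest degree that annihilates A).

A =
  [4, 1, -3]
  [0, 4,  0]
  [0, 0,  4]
x^2 - 8*x + 16

The characteristic polynomial is χ_A(x) = (x - 4)^3, so the eigenvalues are known. The minimal polynomial is
  m_A(x) = Π_λ (x − λ)^{k_λ}
where k_λ is the size of the *largest* Jordan block for λ (equivalently, the smallest k with (A − λI)^k v = 0 for every generalised eigenvector v of λ).

  λ = 4: largest Jordan block has size 2, contributing (x − 4)^2

So m_A(x) = (x - 4)^2 = x^2 - 8*x + 16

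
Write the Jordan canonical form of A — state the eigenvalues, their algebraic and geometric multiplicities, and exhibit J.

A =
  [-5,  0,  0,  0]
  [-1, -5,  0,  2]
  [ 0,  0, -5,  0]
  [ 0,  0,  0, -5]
J_2(-5) ⊕ J_1(-5) ⊕ J_1(-5)

The characteristic polynomial is
  det(x·I − A) = x^4 + 20*x^3 + 150*x^2 + 500*x + 625 = (x + 5)^4

Eigenvalues and multiplicities (the geometric multiplicity of λ is n − rank(A − λI), which equals the number of Jordan blocks for λ):
  λ = -5: algebraic multiplicity = 4, geometric multiplicity = 3

Determining the block sizes for each eigenvalue:
  λ = -5: 3 blocks summing to 4 forces exactly one block of size 2 and the rest size 1 → block sizes [2, 1, 1]

Assembling the blocks gives a Jordan form
J =
  [-5,  1,  0,  0]
  [ 0, -5,  0,  0]
  [ 0,  0, -5,  0]
  [ 0,  0,  0, -5]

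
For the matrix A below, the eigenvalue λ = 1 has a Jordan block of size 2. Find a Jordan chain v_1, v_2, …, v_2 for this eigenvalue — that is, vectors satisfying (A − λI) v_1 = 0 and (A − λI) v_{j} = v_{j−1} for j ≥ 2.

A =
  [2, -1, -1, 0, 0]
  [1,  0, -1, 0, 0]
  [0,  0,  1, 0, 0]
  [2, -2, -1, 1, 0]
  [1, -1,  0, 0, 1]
A Jordan chain for λ = 1 of length 2:
v_1 = (1, 1, 0, 2, 1)ᵀ
v_2 = (1, 0, 0, 0, 0)ᵀ

Let N = A − (1)·I. We want v_2 with N^2 v_2 = 0 but N^1 v_2 ≠ 0; then v_{j-1} := N · v_j for j = 2, …, 2.

Pick v_2 = (1, 0, 0, 0, 0)ᵀ.
Then v_1 = N · v_2 = (1, 1, 0, 2, 1)ᵀ.

Sanity check: (A − (1)·I) v_1 = (0, 0, 0, 0, 0)ᵀ = 0. ✓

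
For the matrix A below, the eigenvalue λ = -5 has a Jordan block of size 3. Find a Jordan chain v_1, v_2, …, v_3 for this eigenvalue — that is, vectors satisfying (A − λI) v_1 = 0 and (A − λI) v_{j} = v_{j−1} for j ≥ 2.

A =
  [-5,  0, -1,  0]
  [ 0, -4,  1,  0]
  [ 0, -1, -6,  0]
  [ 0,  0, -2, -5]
A Jordan chain for λ = -5 of length 3:
v_1 = (1, 0, 0, 2)ᵀ
v_2 = (0, 1, -1, 0)ᵀ
v_3 = (0, 1, 0, 0)ᵀ

Let N = A − (-5)·I. We want v_3 with N^3 v_3 = 0 but N^2 v_3 ≠ 0; then v_{j-1} := N · v_j for j = 3, …, 2.

Pick v_3 = (0, 1, 0, 0)ᵀ.
Then v_2 = N · v_3 = (0, 1, -1, 0)ᵀ.
Then v_1 = N · v_2 = (1, 0, 0, 2)ᵀ.

Sanity check: (A − (-5)·I) v_1 = (0, 0, 0, 0)ᵀ = 0. ✓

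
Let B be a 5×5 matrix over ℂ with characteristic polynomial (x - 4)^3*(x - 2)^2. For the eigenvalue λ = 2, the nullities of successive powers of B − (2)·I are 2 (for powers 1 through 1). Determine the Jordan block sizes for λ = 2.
Block sizes for λ = 2: [1, 1]

From the dimensions of kernels of powers, the number of Jordan blocks of size at least j is d_j − d_{j−1} where d_j = dim ker(N^j) (with d_0 = 0). Computing the differences gives [2].
The number of blocks of size exactly k is (#blocks of size ≥ k) − (#blocks of size ≥ k + 1), so the partition is: 2 block(s) of size 1.
In nonincreasing order the block sizes are [1, 1].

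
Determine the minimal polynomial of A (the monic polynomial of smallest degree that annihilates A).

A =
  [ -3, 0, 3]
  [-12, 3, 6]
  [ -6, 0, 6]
x^2 - 3*x

The characteristic polynomial is χ_A(x) = x*(x - 3)^2, so the eigenvalues are known. The minimal polynomial is
  m_A(x) = Π_λ (x − λ)^{k_λ}
where k_λ is the size of the *largest* Jordan block for λ (equivalently, the smallest k with (A − λI)^k v = 0 for every generalised eigenvector v of λ).

  λ = 0: largest Jordan block has size 1, contributing (x − 0)
  λ = 3: largest Jordan block has size 1, contributing (x − 3)

So m_A(x) = x*(x - 3) = x^2 - 3*x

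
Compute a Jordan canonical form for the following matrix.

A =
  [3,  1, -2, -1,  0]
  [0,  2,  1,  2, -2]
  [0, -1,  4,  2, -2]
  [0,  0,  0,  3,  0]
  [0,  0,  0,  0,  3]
J_3(3) ⊕ J_1(3) ⊕ J_1(3)

The characteristic polynomial is
  det(x·I − A) = x^5 - 15*x^4 + 90*x^3 - 270*x^2 + 405*x - 243 = (x - 3)^5

Eigenvalues and multiplicities (the geometric multiplicity of λ is n − rank(A − λI), which equals the number of Jordan blocks for λ):
  λ = 3: algebraic multiplicity = 5, geometric multiplicity = 3

Determining the block sizes for each eigenvalue:
  λ = 3: with am = 5 and gm = 3, the partition is not yet determined (e.g. several partitions of 5 into 3 parts exist). Let N = A − (3)·I. Computing rank(N^1) = 2, rank(N^2) = 1, rank(N^3) = 0; the number of blocks of size ≥ j is rank(N^{j−1}) − rank(N^j), giving [3, 1, 1]. So we have 1 block(s) of size 3, 2 block(s) of size 1 → block sizes [3, 1, 1]

Assembling the blocks gives a Jordan form
J =
  [3, 1, 0, 0, 0]
  [0, 3, 1, 0, 0]
  [0, 0, 3, 0, 0]
  [0, 0, 0, 3, 0]
  [0, 0, 0, 0, 3]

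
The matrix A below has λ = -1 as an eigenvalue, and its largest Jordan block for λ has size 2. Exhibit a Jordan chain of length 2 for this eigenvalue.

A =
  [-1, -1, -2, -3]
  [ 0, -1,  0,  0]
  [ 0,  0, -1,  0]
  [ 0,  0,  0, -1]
A Jordan chain for λ = -1 of length 2:
v_1 = (-1, 0, 0, 0)ᵀ
v_2 = (0, 1, 0, 0)ᵀ

Let N = A − (-1)·I. We want v_2 with N^2 v_2 = 0 but N^1 v_2 ≠ 0; then v_{j-1} := N · v_j for j = 2, …, 2.

Pick v_2 = (0, 1, 0, 0)ᵀ.
Then v_1 = N · v_2 = (-1, 0, 0, 0)ᵀ.

Sanity check: (A − (-1)·I) v_1 = (0, 0, 0, 0)ᵀ = 0. ✓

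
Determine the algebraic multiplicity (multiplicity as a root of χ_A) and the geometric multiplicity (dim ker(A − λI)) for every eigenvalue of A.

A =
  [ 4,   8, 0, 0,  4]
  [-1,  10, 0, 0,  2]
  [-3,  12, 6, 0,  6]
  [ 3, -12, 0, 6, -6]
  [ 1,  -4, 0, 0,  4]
λ = 6: alg = 5, geom = 4

Step 1 — factor the characteristic polynomial to read off the algebraic multiplicities:
  χ_A(x) = (x - 6)^5

Step 2 — compute geometric multiplicities via the rank-nullity identity g(λ) = n − rank(A − λI):
  rank(A − (6)·I) = 1, so dim ker(A − (6)·I) = n − 1 = 4

Summary:
  λ = 6: algebraic multiplicity = 5, geometric multiplicity = 4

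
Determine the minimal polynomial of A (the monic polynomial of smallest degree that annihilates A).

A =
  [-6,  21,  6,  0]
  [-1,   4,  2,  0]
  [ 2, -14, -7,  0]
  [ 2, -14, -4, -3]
x^2 + 6*x + 9

The characteristic polynomial is χ_A(x) = (x + 3)^4, so the eigenvalues are known. The minimal polynomial is
  m_A(x) = Π_λ (x − λ)^{k_λ}
where k_λ is the size of the *largest* Jordan block for λ (equivalently, the smallest k with (A − λI)^k v = 0 for every generalised eigenvector v of λ).

  λ = -3: largest Jordan block has size 2, contributing (x + 3)^2

So m_A(x) = (x + 3)^2 = x^2 + 6*x + 9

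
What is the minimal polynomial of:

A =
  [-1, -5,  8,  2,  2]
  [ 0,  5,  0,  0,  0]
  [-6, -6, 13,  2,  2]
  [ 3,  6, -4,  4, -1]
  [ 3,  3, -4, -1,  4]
x^2 - 10*x + 25

The characteristic polynomial is χ_A(x) = (x - 5)^5, so the eigenvalues are known. The minimal polynomial is
  m_A(x) = Π_λ (x − λ)^{k_λ}
where k_λ is the size of the *largest* Jordan block for λ (equivalently, the smallest k with (A − λI)^k v = 0 for every generalised eigenvector v of λ).

  λ = 5: largest Jordan block has size 2, contributing (x − 5)^2

So m_A(x) = (x - 5)^2 = x^2 - 10*x + 25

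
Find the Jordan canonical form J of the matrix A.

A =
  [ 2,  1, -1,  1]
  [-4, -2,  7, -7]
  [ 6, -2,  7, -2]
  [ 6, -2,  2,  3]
J_2(0) ⊕ J_1(5) ⊕ J_1(5)

The characteristic polynomial is
  det(x·I − A) = x^4 - 10*x^3 + 25*x^2 = x^2*(x - 5)^2

Eigenvalues and multiplicities (the geometric multiplicity of λ is n − rank(A − λI), which equals the number of Jordan blocks for λ):
  λ = 0: algebraic multiplicity = 2, geometric multiplicity = 1
  λ = 5: algebraic multiplicity = 2, geometric multiplicity = 2

Determining the block sizes for each eigenvalue:
  λ = 0: one block (gm = 1), so the single block has size am = 2 → block sizes [2]
  λ = 5: gm = am = 2, so every block has size 1 → block sizes [1, 1]

Assembling the blocks gives a Jordan form
J =
  [0, 1, 0, 0]
  [0, 0, 0, 0]
  [0, 0, 5, 0]
  [0, 0, 0, 5]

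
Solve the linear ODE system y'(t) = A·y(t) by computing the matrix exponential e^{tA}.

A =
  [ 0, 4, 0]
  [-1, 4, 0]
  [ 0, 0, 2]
e^{tA} =
  [-2*t*exp(2*t) + exp(2*t), 4*t*exp(2*t), 0]
  [-t*exp(2*t), 2*t*exp(2*t) + exp(2*t), 0]
  [0, 0, exp(2*t)]

Strategy: write A = P · J · P⁻¹ where J is a Jordan canonical form, so e^{tA} = P · e^{tJ} · P⁻¹, and e^{tJ} can be computed block-by-block.

A has Jordan form
J =
  [2, 1, 0]
  [0, 2, 0]
  [0, 0, 2]
(up to reordering of blocks).

Per-block formulas:
  For a 2×2 Jordan block J_2(2): exp(t · J_2(2)) = e^(2t)·(I + t·N), where N is the 2×2 nilpotent shift.
  For a 1×1 block at λ = 2: exp(t · [2]) = [e^(2t)].

After assembling e^{tJ} and conjugating by P, we get:

e^{tA} =
  [-2*t*exp(2*t) + exp(2*t), 4*t*exp(2*t), 0]
  [-t*exp(2*t), 2*t*exp(2*t) + exp(2*t), 0]
  [0, 0, exp(2*t)]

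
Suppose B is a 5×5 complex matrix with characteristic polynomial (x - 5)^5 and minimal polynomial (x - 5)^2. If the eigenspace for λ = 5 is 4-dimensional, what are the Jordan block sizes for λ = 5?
Block sizes for λ = 5: [2, 1, 1, 1]

Step 1 — from the characteristic polynomial, algebraic multiplicity of λ = 5 is 5. From dim ker(B − (5)·I) = 4, there are exactly 4 Jordan blocks for λ = 5.
Step 2 — from the minimal polynomial, the factor (x − 5)^2 tells us the largest block for λ = 5 has size 2.
Step 3 — with total size 5, 4 blocks, and largest block 2, the block sizes (in nonincreasing order) are [2, 1, 1, 1].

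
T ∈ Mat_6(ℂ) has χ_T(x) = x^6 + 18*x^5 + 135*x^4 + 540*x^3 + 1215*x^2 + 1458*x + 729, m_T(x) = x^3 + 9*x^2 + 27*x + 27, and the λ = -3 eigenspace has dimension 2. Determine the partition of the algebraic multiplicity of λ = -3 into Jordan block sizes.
Block sizes for λ = -3: [3, 3]

Step 1 — from the characteristic polynomial, algebraic multiplicity of λ = -3 is 6. From dim ker(T − (-3)·I) = 2, there are exactly 2 Jordan blocks for λ = -3.
Step 2 — from the minimal polynomial, the factor (x + 3)^3 tells us the largest block for λ = -3 has size 3.
Step 3 — with total size 6, 2 blocks, and largest block 3, the block sizes (in nonincreasing order) are [3, 3].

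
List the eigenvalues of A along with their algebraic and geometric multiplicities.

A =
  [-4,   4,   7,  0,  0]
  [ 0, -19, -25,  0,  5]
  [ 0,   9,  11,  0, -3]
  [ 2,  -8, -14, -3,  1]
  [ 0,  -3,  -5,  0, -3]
λ = -4: alg = 3, geom = 2; λ = -3: alg = 2, geom = 1

Step 1 — factor the characteristic polynomial to read off the algebraic multiplicities:
  χ_A(x) = (x + 3)^2*(x + 4)^3

Step 2 — compute geometric multiplicities via the rank-nullity identity g(λ) = n − rank(A − λI):
  rank(A − (-4)·I) = 3, so dim ker(A − (-4)·I) = n − 3 = 2
  rank(A − (-3)·I) = 4, so dim ker(A − (-3)·I) = n − 4 = 1

Summary:
  λ = -4: algebraic multiplicity = 3, geometric multiplicity = 2
  λ = -3: algebraic multiplicity = 2, geometric multiplicity = 1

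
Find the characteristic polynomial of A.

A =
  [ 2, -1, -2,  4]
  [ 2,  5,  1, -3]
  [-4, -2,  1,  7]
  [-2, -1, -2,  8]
x^4 - 16*x^3 + 96*x^2 - 256*x + 256

Expanding det(x·I − A) (e.g. by cofactor expansion or by noting that A is similar to its Jordan form J, which has the same characteristic polynomial as A) gives
  χ_A(x) = x^4 - 16*x^3 + 96*x^2 - 256*x + 256
which factors as (x - 4)^4. The eigenvalues (with algebraic multiplicities) are λ = 4 with multiplicity 4.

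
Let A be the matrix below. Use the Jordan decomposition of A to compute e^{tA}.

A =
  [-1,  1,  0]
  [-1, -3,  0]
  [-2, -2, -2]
e^{tA} =
  [t*exp(-2*t) + exp(-2*t), t*exp(-2*t), 0]
  [-t*exp(-2*t), -t*exp(-2*t) + exp(-2*t), 0]
  [-2*t*exp(-2*t), -2*t*exp(-2*t), exp(-2*t)]

Strategy: write A = P · J · P⁻¹ where J is a Jordan canonical form, so e^{tA} = P · e^{tJ} · P⁻¹, and e^{tJ} can be computed block-by-block.

A has Jordan form
J =
  [-2,  1,  0]
  [ 0, -2,  0]
  [ 0,  0, -2]
(up to reordering of blocks).

Per-block formulas:
  For a 1×1 block at λ = -2: exp(t · [-2]) = [e^(-2t)].
  For a 2×2 Jordan block J_2(-2): exp(t · J_2(-2)) = e^(-2t)·(I + t·N), where N is the 2×2 nilpotent shift.

After assembling e^{tJ} and conjugating by P, we get:

e^{tA} =
  [t*exp(-2*t) + exp(-2*t), t*exp(-2*t), 0]
  [-t*exp(-2*t), -t*exp(-2*t) + exp(-2*t), 0]
  [-2*t*exp(-2*t), -2*t*exp(-2*t), exp(-2*t)]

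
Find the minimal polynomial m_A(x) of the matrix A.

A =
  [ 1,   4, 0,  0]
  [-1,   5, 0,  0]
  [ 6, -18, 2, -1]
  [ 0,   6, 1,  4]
x^2 - 6*x + 9

The characteristic polynomial is χ_A(x) = (x - 3)^4, so the eigenvalues are known. The minimal polynomial is
  m_A(x) = Π_λ (x − λ)^{k_λ}
where k_λ is the size of the *largest* Jordan block for λ (equivalently, the smallest k with (A − λI)^k v = 0 for every generalised eigenvector v of λ).

  λ = 3: largest Jordan block has size 2, contributing (x − 3)^2

So m_A(x) = (x - 3)^2 = x^2 - 6*x + 9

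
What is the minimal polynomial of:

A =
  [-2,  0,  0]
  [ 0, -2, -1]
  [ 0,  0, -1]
x^2 + 3*x + 2

The characteristic polynomial is χ_A(x) = (x + 1)*(x + 2)^2, so the eigenvalues are known. The minimal polynomial is
  m_A(x) = Π_λ (x − λ)^{k_λ}
where k_λ is the size of the *largest* Jordan block for λ (equivalently, the smallest k with (A − λI)^k v = 0 for every generalised eigenvector v of λ).

  λ = -2: largest Jordan block has size 1, contributing (x + 2)
  λ = -1: largest Jordan block has size 1, contributing (x + 1)

So m_A(x) = (x + 1)*(x + 2) = x^2 + 3*x + 2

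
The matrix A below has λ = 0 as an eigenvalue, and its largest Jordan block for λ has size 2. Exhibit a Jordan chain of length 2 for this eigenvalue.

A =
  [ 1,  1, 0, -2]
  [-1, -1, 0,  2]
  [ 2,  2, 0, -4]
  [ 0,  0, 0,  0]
A Jordan chain for λ = 0 of length 2:
v_1 = (1, -1, 2, 0)ᵀ
v_2 = (1, 0, 0, 0)ᵀ

Let N = A − (0)·I. We want v_2 with N^2 v_2 = 0 but N^1 v_2 ≠ 0; then v_{j-1} := N · v_j for j = 2, …, 2.

Pick v_2 = (1, 0, 0, 0)ᵀ.
Then v_1 = N · v_2 = (1, -1, 2, 0)ᵀ.

Sanity check: (A − (0)·I) v_1 = (0, 0, 0, 0)ᵀ = 0. ✓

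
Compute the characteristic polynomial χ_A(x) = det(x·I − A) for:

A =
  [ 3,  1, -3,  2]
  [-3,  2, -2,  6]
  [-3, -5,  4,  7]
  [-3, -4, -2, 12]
x^4 - 21*x^3 + 162*x^2 - 540*x + 648

Expanding det(x·I − A) (e.g. by cofactor expansion or by noting that A is similar to its Jordan form J, which has the same characteristic polynomial as A) gives
  χ_A(x) = x^4 - 21*x^3 + 162*x^2 - 540*x + 648
which factors as (x - 6)^3*(x - 3). The eigenvalues (with algebraic multiplicities) are λ = 3 with multiplicity 1, λ = 6 with multiplicity 3.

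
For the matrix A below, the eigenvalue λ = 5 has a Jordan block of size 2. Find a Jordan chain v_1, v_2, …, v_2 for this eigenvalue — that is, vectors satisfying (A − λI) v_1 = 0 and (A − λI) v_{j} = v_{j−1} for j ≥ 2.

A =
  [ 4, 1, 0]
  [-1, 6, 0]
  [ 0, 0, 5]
A Jordan chain for λ = 5 of length 2:
v_1 = (-1, -1, 0)ᵀ
v_2 = (1, 0, 0)ᵀ

Let N = A − (5)·I. We want v_2 with N^2 v_2 = 0 but N^1 v_2 ≠ 0; then v_{j-1} := N · v_j for j = 2, …, 2.

Pick v_2 = (1, 0, 0)ᵀ.
Then v_1 = N · v_2 = (-1, -1, 0)ᵀ.

Sanity check: (A − (5)·I) v_1 = (0, 0, 0)ᵀ = 0. ✓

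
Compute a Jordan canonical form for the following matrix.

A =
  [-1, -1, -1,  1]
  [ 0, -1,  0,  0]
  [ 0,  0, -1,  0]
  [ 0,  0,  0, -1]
J_2(-1) ⊕ J_1(-1) ⊕ J_1(-1)

The characteristic polynomial is
  det(x·I − A) = x^4 + 4*x^3 + 6*x^2 + 4*x + 1 = (x + 1)^4

Eigenvalues and multiplicities (the geometric multiplicity of λ is n − rank(A − λI), which equals the number of Jordan blocks for λ):
  λ = -1: algebraic multiplicity = 4, geometric multiplicity = 3

Determining the block sizes for each eigenvalue:
  λ = -1: 3 blocks summing to 4 forces exactly one block of size 2 and the rest size 1 → block sizes [2, 1, 1]

Assembling the blocks gives a Jordan form
J =
  [-1,  1,  0,  0]
  [ 0, -1,  0,  0]
  [ 0,  0, -1,  0]
  [ 0,  0,  0, -1]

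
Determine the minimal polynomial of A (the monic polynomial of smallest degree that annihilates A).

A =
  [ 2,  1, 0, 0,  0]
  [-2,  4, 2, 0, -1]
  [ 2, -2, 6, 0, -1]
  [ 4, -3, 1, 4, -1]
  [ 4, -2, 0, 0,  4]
x^3 - 12*x^2 + 48*x - 64

The characteristic polynomial is χ_A(x) = (x - 4)^5, so the eigenvalues are known. The minimal polynomial is
  m_A(x) = Π_λ (x − λ)^{k_λ}
where k_λ is the size of the *largest* Jordan block for λ (equivalently, the smallest k with (A − λI)^k v = 0 for every generalised eigenvector v of λ).

  λ = 4: largest Jordan block has size 3, contributing (x − 4)^3

So m_A(x) = (x - 4)^3 = x^3 - 12*x^2 + 48*x - 64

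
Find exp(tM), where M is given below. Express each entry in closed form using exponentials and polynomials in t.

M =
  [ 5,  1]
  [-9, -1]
e^{tM} =
  [3*t*exp(2*t) + exp(2*t), t*exp(2*t)]
  [-9*t*exp(2*t), -3*t*exp(2*t) + exp(2*t)]

Strategy: write M = P · J · P⁻¹ where J is a Jordan canonical form, so e^{tM} = P · e^{tJ} · P⁻¹, and e^{tJ} can be computed block-by-block.

M has Jordan form
J =
  [2, 1]
  [0, 2]
(up to reordering of blocks).

Per-block formulas:
  For a 2×2 Jordan block J_2(2): exp(t · J_2(2)) = e^(2t)·(I + t·N), where N is the 2×2 nilpotent shift.

After assembling e^{tJ} and conjugating by P, we get:

e^{tM} =
  [3*t*exp(2*t) + exp(2*t), t*exp(2*t)]
  [-9*t*exp(2*t), -3*t*exp(2*t) + exp(2*t)]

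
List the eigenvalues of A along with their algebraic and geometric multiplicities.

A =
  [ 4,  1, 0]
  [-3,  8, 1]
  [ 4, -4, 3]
λ = 5: alg = 3, geom = 1

Step 1 — factor the characteristic polynomial to read off the algebraic multiplicities:
  χ_A(x) = (x - 5)^3

Step 2 — compute geometric multiplicities via the rank-nullity identity g(λ) = n − rank(A − λI):
  rank(A − (5)·I) = 2, so dim ker(A − (5)·I) = n − 2 = 1

Summary:
  λ = 5: algebraic multiplicity = 3, geometric multiplicity = 1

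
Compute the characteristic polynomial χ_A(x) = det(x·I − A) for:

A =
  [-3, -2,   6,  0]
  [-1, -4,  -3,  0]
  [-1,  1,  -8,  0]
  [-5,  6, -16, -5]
x^4 + 20*x^3 + 150*x^2 + 500*x + 625

Expanding det(x·I − A) (e.g. by cofactor expansion or by noting that A is similar to its Jordan form J, which has the same characteristic polynomial as A) gives
  χ_A(x) = x^4 + 20*x^3 + 150*x^2 + 500*x + 625
which factors as (x + 5)^4. The eigenvalues (with algebraic multiplicities) are λ = -5 with multiplicity 4.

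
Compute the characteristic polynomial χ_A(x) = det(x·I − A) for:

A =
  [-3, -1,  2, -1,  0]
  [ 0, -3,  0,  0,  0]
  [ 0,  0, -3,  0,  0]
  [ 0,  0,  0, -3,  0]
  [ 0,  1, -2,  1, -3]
x^5 + 15*x^4 + 90*x^3 + 270*x^2 + 405*x + 243

Expanding det(x·I − A) (e.g. by cofactor expansion or by noting that A is similar to its Jordan form J, which has the same characteristic polynomial as A) gives
  χ_A(x) = x^5 + 15*x^4 + 90*x^3 + 270*x^2 + 405*x + 243
which factors as (x + 3)^5. The eigenvalues (with algebraic multiplicities) are λ = -3 with multiplicity 5.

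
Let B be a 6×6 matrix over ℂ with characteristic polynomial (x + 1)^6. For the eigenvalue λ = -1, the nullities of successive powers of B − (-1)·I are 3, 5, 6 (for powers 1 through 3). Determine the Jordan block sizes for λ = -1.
Block sizes for λ = -1: [3, 2, 1]

From the dimensions of kernels of powers, the number of Jordan blocks of size at least j is d_j − d_{j−1} where d_j = dim ker(N^j) (with d_0 = 0). Computing the differences gives [3, 2, 1].
The number of blocks of size exactly k is (#blocks of size ≥ k) − (#blocks of size ≥ k + 1), so the partition is: 1 block(s) of size 1, 1 block(s) of size 2, 1 block(s) of size 3.
In nonincreasing order the block sizes are [3, 2, 1].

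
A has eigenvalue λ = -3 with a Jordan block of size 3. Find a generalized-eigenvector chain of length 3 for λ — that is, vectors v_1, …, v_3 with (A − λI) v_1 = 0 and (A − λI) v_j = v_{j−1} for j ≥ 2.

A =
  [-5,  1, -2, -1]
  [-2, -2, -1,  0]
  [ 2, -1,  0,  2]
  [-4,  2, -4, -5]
A Jordan chain for λ = -3 of length 3:
v_1 = (2, 0, -4, 4)ᵀ
v_2 = (-2, -2, 2, -4)ᵀ
v_3 = (1, 0, 0, 0)ᵀ

Let N = A − (-3)·I. We want v_3 with N^3 v_3 = 0 but N^2 v_3 ≠ 0; then v_{j-1} := N · v_j for j = 3, …, 2.

Pick v_3 = (1, 0, 0, 0)ᵀ.
Then v_2 = N · v_3 = (-2, -2, 2, -4)ᵀ.
Then v_1 = N · v_2 = (2, 0, -4, 4)ᵀ.

Sanity check: (A − (-3)·I) v_1 = (0, 0, 0, 0)ᵀ = 0. ✓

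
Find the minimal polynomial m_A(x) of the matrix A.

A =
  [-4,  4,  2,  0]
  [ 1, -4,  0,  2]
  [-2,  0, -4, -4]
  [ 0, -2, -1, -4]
x^2 + 8*x + 16

The characteristic polynomial is χ_A(x) = (x + 4)^4, so the eigenvalues are known. The minimal polynomial is
  m_A(x) = Π_λ (x − λ)^{k_λ}
where k_λ is the size of the *largest* Jordan block for λ (equivalently, the smallest k with (A − λI)^k v = 0 for every generalised eigenvector v of λ).

  λ = -4: largest Jordan block has size 2, contributing (x + 4)^2

So m_A(x) = (x + 4)^2 = x^2 + 8*x + 16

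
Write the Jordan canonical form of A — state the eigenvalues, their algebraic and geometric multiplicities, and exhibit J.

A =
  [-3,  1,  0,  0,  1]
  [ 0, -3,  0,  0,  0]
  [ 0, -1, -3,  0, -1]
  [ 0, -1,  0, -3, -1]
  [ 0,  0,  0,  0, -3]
J_2(-3) ⊕ J_1(-3) ⊕ J_1(-3) ⊕ J_1(-3)

The characteristic polynomial is
  det(x·I − A) = x^5 + 15*x^4 + 90*x^3 + 270*x^2 + 405*x + 243 = (x + 3)^5

Eigenvalues and multiplicities (the geometric multiplicity of λ is n − rank(A − λI), which equals the number of Jordan blocks for λ):
  λ = -3: algebraic multiplicity = 5, geometric multiplicity = 4

Determining the block sizes for each eigenvalue:
  λ = -3: 4 blocks summing to 5 forces exactly one block of size 2 and the rest size 1 → block sizes [2, 1, 1, 1]

Assembling the blocks gives a Jordan form
J =
  [-3,  1,  0,  0,  0]
  [ 0, -3,  0,  0,  0]
  [ 0,  0, -3,  0,  0]
  [ 0,  0,  0, -3,  0]
  [ 0,  0,  0,  0, -3]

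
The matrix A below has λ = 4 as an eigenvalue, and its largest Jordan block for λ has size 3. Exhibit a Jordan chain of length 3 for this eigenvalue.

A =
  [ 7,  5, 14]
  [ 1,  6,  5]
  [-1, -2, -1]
A Jordan chain for λ = 4 of length 3:
v_1 = (-3, -1, 1)ᵀ
v_2 = (5, 2, -2)ᵀ
v_3 = (0, 1, 0)ᵀ

Let N = A − (4)·I. We want v_3 with N^3 v_3 = 0 but N^2 v_3 ≠ 0; then v_{j-1} := N · v_j for j = 3, …, 2.

Pick v_3 = (0, 1, 0)ᵀ.
Then v_2 = N · v_3 = (5, 2, -2)ᵀ.
Then v_1 = N · v_2 = (-3, -1, 1)ᵀ.

Sanity check: (A − (4)·I) v_1 = (0, 0, 0)ᵀ = 0. ✓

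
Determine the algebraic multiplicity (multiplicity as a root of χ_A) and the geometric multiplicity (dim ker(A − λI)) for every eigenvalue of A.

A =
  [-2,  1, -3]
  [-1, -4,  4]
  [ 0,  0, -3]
λ = -3: alg = 3, geom = 1

Step 1 — factor the characteristic polynomial to read off the algebraic multiplicities:
  χ_A(x) = (x + 3)^3

Step 2 — compute geometric multiplicities via the rank-nullity identity g(λ) = n − rank(A − λI):
  rank(A − (-3)·I) = 2, so dim ker(A − (-3)·I) = n − 2 = 1

Summary:
  λ = -3: algebraic multiplicity = 3, geometric multiplicity = 1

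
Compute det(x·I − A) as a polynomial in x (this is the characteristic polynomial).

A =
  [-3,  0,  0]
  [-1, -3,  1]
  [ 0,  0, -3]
x^3 + 9*x^2 + 27*x + 27

Expanding det(x·I − A) (e.g. by cofactor expansion or by noting that A is similar to its Jordan form J, which has the same characteristic polynomial as A) gives
  χ_A(x) = x^3 + 9*x^2 + 27*x + 27
which factors as (x + 3)^3. The eigenvalues (with algebraic multiplicities) are λ = -3 with multiplicity 3.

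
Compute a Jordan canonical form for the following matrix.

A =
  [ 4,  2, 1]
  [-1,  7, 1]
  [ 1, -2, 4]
J_2(5) ⊕ J_1(5)

The characteristic polynomial is
  det(x·I − A) = x^3 - 15*x^2 + 75*x - 125 = (x - 5)^3

Eigenvalues and multiplicities (the geometric multiplicity of λ is n − rank(A − λI), which equals the number of Jordan blocks for λ):
  λ = 5: algebraic multiplicity = 3, geometric multiplicity = 2

Determining the block sizes for each eigenvalue:
  λ = 5: 2 blocks summing to 3 forces exactly one block of size 2 and the rest size 1 → block sizes [2, 1]

Assembling the blocks gives a Jordan form
J =
  [5, 1, 0]
  [0, 5, 0]
  [0, 0, 5]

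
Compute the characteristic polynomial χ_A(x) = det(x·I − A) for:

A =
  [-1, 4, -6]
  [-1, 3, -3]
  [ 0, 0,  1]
x^3 - 3*x^2 + 3*x - 1

Expanding det(x·I − A) (e.g. by cofactor expansion or by noting that A is similar to its Jordan form J, which has the same characteristic polynomial as A) gives
  χ_A(x) = x^3 - 3*x^2 + 3*x - 1
which factors as (x - 1)^3. The eigenvalues (with algebraic multiplicities) are λ = 1 with multiplicity 3.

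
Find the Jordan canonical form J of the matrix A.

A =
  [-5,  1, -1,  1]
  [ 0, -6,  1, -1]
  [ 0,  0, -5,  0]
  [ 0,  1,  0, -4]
J_3(-5) ⊕ J_1(-5)

The characteristic polynomial is
  det(x·I − A) = x^4 + 20*x^3 + 150*x^2 + 500*x + 625 = (x + 5)^4

Eigenvalues and multiplicities (the geometric multiplicity of λ is n − rank(A − λI), which equals the number of Jordan blocks for λ):
  λ = -5: algebraic multiplicity = 4, geometric multiplicity = 2

Determining the block sizes for each eigenvalue:
  λ = -5: with am = 4 and gm = 2, the partition is not yet determined (e.g. several partitions of 4 into 2 parts exist). Let N = A − (-5)·I. Computing rank(N^1) = 2, rank(N^2) = 1, rank(N^3) = 0; the number of blocks of size ≥ j is rank(N^{j−1}) − rank(N^j), giving [2, 1, 1]. So we have 1 block(s) of size 3, 1 block(s) of size 1 → block sizes [3, 1]

Assembling the blocks gives a Jordan form
J =
  [-5,  1,  0,  0]
  [ 0, -5,  1,  0]
  [ 0,  0, -5,  0]
  [ 0,  0,  0, -5]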